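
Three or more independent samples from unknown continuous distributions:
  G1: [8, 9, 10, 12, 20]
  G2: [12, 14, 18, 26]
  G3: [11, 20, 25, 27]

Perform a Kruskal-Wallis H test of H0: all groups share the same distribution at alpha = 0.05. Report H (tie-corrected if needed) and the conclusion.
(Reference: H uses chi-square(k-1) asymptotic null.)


Step 1: Combine all N = 13 observations and assign midranks.
sorted (value, group, rank): (8,G1,1), (9,G1,2), (10,G1,3), (11,G3,4), (12,G1,5.5), (12,G2,5.5), (14,G2,7), (18,G2,8), (20,G1,9.5), (20,G3,9.5), (25,G3,11), (26,G2,12), (27,G3,13)
Step 2: Sum ranks within each group.
R_1 = 21 (n_1 = 5)
R_2 = 32.5 (n_2 = 4)
R_3 = 37.5 (n_3 = 4)
Step 3: H = 12/(N(N+1)) * sum(R_i^2/n_i) - 3(N+1)
     = 12/(13*14) * (21^2/5 + 32.5^2/4 + 37.5^2/4) - 3*14
     = 0.065934 * 703.825 - 42
     = 4.406044.
Step 4: Ties present; correction factor C = 1 - 12/(13^3 - 13) = 0.994505. Corrected H = 4.406044 / 0.994505 = 4.430387.
Step 5: Under H0, H ~ chi^2(2); p-value = 0.109132.
Step 6: alpha = 0.05. fail to reject H0.

H = 4.4304, df = 2, p = 0.109132, fail to reject H0.


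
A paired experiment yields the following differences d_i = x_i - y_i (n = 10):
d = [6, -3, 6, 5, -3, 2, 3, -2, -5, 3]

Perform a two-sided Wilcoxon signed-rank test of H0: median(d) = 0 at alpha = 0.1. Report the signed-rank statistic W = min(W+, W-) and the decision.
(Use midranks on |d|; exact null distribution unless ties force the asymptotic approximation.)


Step 1: Drop any zero differences (none here) and take |d_i|.
|d| = [6, 3, 6, 5, 3, 2, 3, 2, 5, 3]
Step 2: Midrank |d_i| (ties get averaged ranks).
ranks: |6|->9.5, |3|->4.5, |6|->9.5, |5|->7.5, |3|->4.5, |2|->1.5, |3|->4.5, |2|->1.5, |5|->7.5, |3|->4.5
Step 3: Attach original signs; sum ranks with positive sign and with negative sign.
W+ = 9.5 + 9.5 + 7.5 + 1.5 + 4.5 + 4.5 = 37
W- = 4.5 + 4.5 + 1.5 + 7.5 = 18
(Check: W+ + W- = 55 should equal n(n+1)/2 = 55.)
Step 4: Test statistic W = min(W+, W-) = 18.
Step 5: Ties in |d|, so use the tie-corrected normal approximation.
        E[W] = n(n+1)/4 = 10*11/4 = 27.5.
        Tie groups: |d|=2 (t=2), |d|=3 (t=4), |d|=5 (t=2), |d|=6 (t=2); sum(t^3 - t) = 78.
        Var[W] = n(n+1)(2n+1)/24 - sum(t^3-t)/48 = 2310/24 - 78/48 = 94.625.
        z = (W - E[W]) / sqrt(Var[W]) = (18 - 27.5) / 9.7275 = -0.9766.
        Two-sided p = 2*Phi(z) = 0.328763.
Step 6: alpha = 0.1. fail to reject H0.

W+ = 37, W- = 18, W = min = 18, p = 0.328763, fail to reject H0.


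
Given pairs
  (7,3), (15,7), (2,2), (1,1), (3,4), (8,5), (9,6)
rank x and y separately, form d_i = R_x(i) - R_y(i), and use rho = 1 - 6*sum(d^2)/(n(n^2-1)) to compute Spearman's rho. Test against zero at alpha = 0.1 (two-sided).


Step 1: Rank x and y separately (midranks; no ties here).
rank(x): 7->4, 15->7, 2->2, 1->1, 3->3, 8->5, 9->6
rank(y): 3->3, 7->7, 2->2, 1->1, 4->4, 5->5, 6->6
Step 2: d_i = R_x(i) - R_y(i); compute d_i^2.
  (4-3)^2=1, (7-7)^2=0, (2-2)^2=0, (1-1)^2=0, (3-4)^2=1, (5-5)^2=0, (6-6)^2=0
sum(d^2) = 2.
Step 3: rho = 1 - 6*2 / (7*(7^2 - 1)) = 1 - 12/336 = 0.964286.
Step 4: Under H0, t = rho * sqrt((n-2)/(1-rho^2)) = 8.1408 ~ t(5).
Step 5: Two-sided p-value from the t-distribution with 5 df = 0.000454.
Step 6: alpha = 0.1. reject H0.

rho = 0.9643, p = 0.000454, reject H0 at alpha = 0.1.


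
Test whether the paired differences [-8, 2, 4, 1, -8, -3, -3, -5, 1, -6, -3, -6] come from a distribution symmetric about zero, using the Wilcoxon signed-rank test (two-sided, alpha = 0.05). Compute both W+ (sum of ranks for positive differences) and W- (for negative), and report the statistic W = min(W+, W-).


Step 1: Drop any zero differences (none here) and take |d_i|.
|d| = [8, 2, 4, 1, 8, 3, 3, 5, 1, 6, 3, 6]
Step 2: Midrank |d_i| (ties get averaged ranks).
ranks: |8|->11.5, |2|->3, |4|->7, |1|->1.5, |8|->11.5, |3|->5, |3|->5, |5|->8, |1|->1.5, |6|->9.5, |3|->5, |6|->9.5
Step 3: Attach original signs; sum ranks with positive sign and with negative sign.
W+ = 3 + 7 + 1.5 + 1.5 = 13
W- = 11.5 + 11.5 + 5 + 5 + 8 + 9.5 + 5 + 9.5 = 65
(Check: W+ + W- = 78 should equal n(n+1)/2 = 78.)
Step 4: Test statistic W = min(W+, W-) = 13.
Step 5: Ties in |d|, so use the tie-corrected normal approximation.
        E[W] = n(n+1)/4 = 12*13/4 = 39.
        Tie groups: |d|=1 (t=2), |d|=3 (t=3), |d|=6 (t=2), |d|=8 (t=2); sum(t^3 - t) = 42.
        Var[W] = n(n+1)(2n+1)/24 - sum(t^3-t)/48 = 3900/24 - 42/48 = 161.625.
        z = (W - E[W]) / sqrt(Var[W]) = (13 - 39) / 12.7132 = -2.0451.
        Two-sided p = 2*Phi(z) = 0.040843.
Step 6: alpha = 0.05. reject H0.

W+ = 13, W- = 65, W = min = 13, p = 0.040843, reject H0.


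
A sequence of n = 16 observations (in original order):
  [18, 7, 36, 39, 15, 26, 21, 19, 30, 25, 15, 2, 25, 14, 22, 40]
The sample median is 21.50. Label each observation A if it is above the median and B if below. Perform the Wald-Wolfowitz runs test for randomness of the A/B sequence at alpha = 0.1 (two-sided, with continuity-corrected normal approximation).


Step 1: Compute median = 21.50; label A = above, B = below.
Labels in order: BBAABABBAABBABAA  (n_A = 8, n_B = 8)
Step 2: Count runs R = 10.
Step 3: Under H0 (random ordering), E[R] = 2*n_A*n_B/(n_A+n_B) + 1 = 2*8*8/16 + 1 = 9.0000.
        Var[R] = 2*n_A*n_B*(2*n_A*n_B - n_A - n_B) / ((n_A+n_B)^2 * (n_A+n_B-1)) = 14336/3840 = 3.7333.
        SD[R] = 1.9322.
Step 4: Continuity-corrected z = (R - 0.5 - E[R]) / SD[R] = (10 - 0.5 - 9.0000) / 1.9322 = 0.2588.
Step 5: Two-sided p-value via normal approximation = 2*(1 - Phi(|z|)) = 0.795809.
Step 6: alpha = 0.1. fail to reject H0.

R = 10, z = 0.2588, p = 0.795809, fail to reject H0.


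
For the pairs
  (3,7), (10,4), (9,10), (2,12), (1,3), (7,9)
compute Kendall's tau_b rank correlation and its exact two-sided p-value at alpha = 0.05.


Step 1: Enumerate the 15 unordered pairs (i,j) with i<j and classify each by sign(x_j-x_i) * sign(y_j-y_i).
  (1,2):dx=+7,dy=-3->D; (1,3):dx=+6,dy=+3->C; (1,4):dx=-1,dy=+5->D; (1,5):dx=-2,dy=-4->C
  (1,6):dx=+4,dy=+2->C; (2,3):dx=-1,dy=+6->D; (2,4):dx=-8,dy=+8->D; (2,5):dx=-9,dy=-1->C
  (2,6):dx=-3,dy=+5->D; (3,4):dx=-7,dy=+2->D; (3,5):dx=-8,dy=-7->C; (3,6):dx=-2,dy=-1->C
  (4,5):dx=-1,dy=-9->C; (4,6):dx=+5,dy=-3->D; (5,6):dx=+6,dy=+6->C
Step 2: C = 8, D = 7, total pairs = 15.
Step 3: tau = (C - D)/(n(n-1)/2) = (8 - 7)/15 = 0.066667.
Step 4: Exact two-sided p-value (enumerate n! = 720 permutations of y under H0): p = 1.000000.
Step 5: alpha = 0.05. fail to reject H0.

tau_b = 0.0667 (C=8, D=7), p = 1.000000, fail to reject H0.


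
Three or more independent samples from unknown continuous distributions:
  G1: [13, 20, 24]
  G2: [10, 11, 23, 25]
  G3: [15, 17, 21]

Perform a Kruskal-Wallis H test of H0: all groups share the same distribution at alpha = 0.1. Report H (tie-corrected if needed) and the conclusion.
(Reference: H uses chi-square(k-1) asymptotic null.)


Step 1: Combine all N = 10 observations and assign midranks.
sorted (value, group, rank): (10,G2,1), (11,G2,2), (13,G1,3), (15,G3,4), (17,G3,5), (20,G1,6), (21,G3,7), (23,G2,8), (24,G1,9), (25,G2,10)
Step 2: Sum ranks within each group.
R_1 = 18 (n_1 = 3)
R_2 = 21 (n_2 = 4)
R_3 = 16 (n_3 = 3)
Step 3: H = 12/(N(N+1)) * sum(R_i^2/n_i) - 3(N+1)
     = 12/(10*11) * (18^2/3 + 21^2/4 + 16^2/3) - 3*11
     = 0.109091 * 303.583 - 33
     = 0.118182.
Step 4: No ties, so H is used without correction.
Step 5: Under H0, H ~ chi^2(2); p-value = 0.942621.
Step 6: alpha = 0.1. fail to reject H0.

H = 0.1182, df = 2, p = 0.942621, fail to reject H0.


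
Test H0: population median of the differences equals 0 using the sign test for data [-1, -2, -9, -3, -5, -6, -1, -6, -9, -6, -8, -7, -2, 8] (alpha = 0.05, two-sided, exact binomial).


Step 1: Discard zero differences. Original n = 14; n_eff = number of nonzero differences = 14.
Nonzero differences (with sign): -1, -2, -9, -3, -5, -6, -1, -6, -9, -6, -8, -7, -2, +8
Step 2: Count signs: positive = 1, negative = 13.
Step 3: Under H0: P(positive) = 0.5, so the number of positives S ~ Bin(14, 0.5).
Step 4: Two-sided exact p-value = sum of Bin(14,0.5) probabilities at or below the observed probability = 0.001831.
Step 5: alpha = 0.05. reject H0.

n_eff = 14, pos = 1, neg = 13, p = 0.001831, reject H0.


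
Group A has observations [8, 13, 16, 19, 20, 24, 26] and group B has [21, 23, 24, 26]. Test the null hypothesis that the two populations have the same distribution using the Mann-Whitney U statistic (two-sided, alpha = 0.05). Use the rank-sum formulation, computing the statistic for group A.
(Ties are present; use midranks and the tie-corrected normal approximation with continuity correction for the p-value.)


Step 1: Combine and sort all 11 observations; assign midranks.
sorted (value, group): (8,X), (13,X), (16,X), (19,X), (20,X), (21,Y), (23,Y), (24,X), (24,Y), (26,X), (26,Y)
ranks: 8->1, 13->2, 16->3, 19->4, 20->5, 21->6, 23->7, 24->8.5, 24->8.5, 26->10.5, 26->10.5
Step 2: Rank sum for X: R1 = 1 + 2 + 3 + 4 + 5 + 8.5 + 10.5 = 34.
Step 3: U_X = R1 - n1(n1+1)/2 = 34 - 7*8/2 = 34 - 28 = 6.
       U_Y = n1*n2 - U_X = 28 - 6 = 22.
Step 4: Ties are present, so use the tie-corrected normal approximation (with continuity correction) for the p-value.
Step 5: p-value = 0.154489; compare to alpha = 0.05. fail to reject H0.

U_X = 6, p = 0.154489, fail to reject H0 at alpha = 0.05.


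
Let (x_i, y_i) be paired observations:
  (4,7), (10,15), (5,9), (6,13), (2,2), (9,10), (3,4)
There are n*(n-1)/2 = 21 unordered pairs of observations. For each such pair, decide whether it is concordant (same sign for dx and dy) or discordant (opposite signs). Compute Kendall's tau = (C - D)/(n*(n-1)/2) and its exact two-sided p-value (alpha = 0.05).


Step 1: Enumerate the 21 unordered pairs (i,j) with i<j and classify each by sign(x_j-x_i) * sign(y_j-y_i).
  (1,2):dx=+6,dy=+8->C; (1,3):dx=+1,dy=+2->C; (1,4):dx=+2,dy=+6->C; (1,5):dx=-2,dy=-5->C
  (1,6):dx=+5,dy=+3->C; (1,7):dx=-1,dy=-3->C; (2,3):dx=-5,dy=-6->C; (2,4):dx=-4,dy=-2->C
  (2,5):dx=-8,dy=-13->C; (2,6):dx=-1,dy=-5->C; (2,7):dx=-7,dy=-11->C; (3,4):dx=+1,dy=+4->C
  (3,5):dx=-3,dy=-7->C; (3,6):dx=+4,dy=+1->C; (3,7):dx=-2,dy=-5->C; (4,5):dx=-4,dy=-11->C
  (4,6):dx=+3,dy=-3->D; (4,7):dx=-3,dy=-9->C; (5,6):dx=+7,dy=+8->C; (5,7):dx=+1,dy=+2->C
  (6,7):dx=-6,dy=-6->C
Step 2: C = 20, D = 1, total pairs = 21.
Step 3: tau = (C - D)/(n(n-1)/2) = (20 - 1)/21 = 0.904762.
Step 4: Exact two-sided p-value (enumerate n! = 5040 permutations of y under H0): p = 0.002778.
Step 5: alpha = 0.05. reject H0.

tau_b = 0.9048 (C=20, D=1), p = 0.002778, reject H0.


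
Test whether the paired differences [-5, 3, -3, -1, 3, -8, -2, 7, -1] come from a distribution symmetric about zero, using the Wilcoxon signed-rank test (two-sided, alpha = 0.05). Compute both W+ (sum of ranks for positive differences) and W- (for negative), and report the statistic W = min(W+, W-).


Step 1: Drop any zero differences (none here) and take |d_i|.
|d| = [5, 3, 3, 1, 3, 8, 2, 7, 1]
Step 2: Midrank |d_i| (ties get averaged ranks).
ranks: |5|->7, |3|->5, |3|->5, |1|->1.5, |3|->5, |8|->9, |2|->3, |7|->8, |1|->1.5
Step 3: Attach original signs; sum ranks with positive sign and with negative sign.
W+ = 5 + 5 + 8 = 18
W- = 7 + 5 + 1.5 + 9 + 3 + 1.5 = 27
(Check: W+ + W- = 45 should equal n(n+1)/2 = 45.)
Step 4: Test statistic W = min(W+, W-) = 18.
Step 5: Ties in |d|, so use the tie-corrected normal approximation.
        E[W] = n(n+1)/4 = 9*10/4 = 22.5.
        Tie groups: |d|=1 (t=2), |d|=3 (t=3); sum(t^3 - t) = 30.
        Var[W] = n(n+1)(2n+1)/24 - sum(t^3-t)/48 = 1710/24 - 30/48 = 70.625.
        z = (W - E[W]) / sqrt(Var[W]) = (18 - 22.5) / 8.4039 = -0.5355.
        Two-sided p = 2*Phi(z) = 0.592326.
Step 6: alpha = 0.05. fail to reject H0.

W+ = 18, W- = 27, W = min = 18, p = 0.592326, fail to reject H0.


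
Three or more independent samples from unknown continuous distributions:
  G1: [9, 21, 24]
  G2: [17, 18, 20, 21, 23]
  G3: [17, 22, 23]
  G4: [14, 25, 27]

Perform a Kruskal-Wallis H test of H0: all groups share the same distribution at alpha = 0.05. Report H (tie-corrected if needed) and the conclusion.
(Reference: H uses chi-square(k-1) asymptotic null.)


Step 1: Combine all N = 14 observations and assign midranks.
sorted (value, group, rank): (9,G1,1), (14,G4,2), (17,G2,3.5), (17,G3,3.5), (18,G2,5), (20,G2,6), (21,G1,7.5), (21,G2,7.5), (22,G3,9), (23,G2,10.5), (23,G3,10.5), (24,G1,12), (25,G4,13), (27,G4,14)
Step 2: Sum ranks within each group.
R_1 = 20.5 (n_1 = 3)
R_2 = 32.5 (n_2 = 5)
R_3 = 23 (n_3 = 3)
R_4 = 29 (n_4 = 3)
Step 3: H = 12/(N(N+1)) * sum(R_i^2/n_i) - 3(N+1)
     = 12/(14*15) * (20.5^2/3 + 32.5^2/5 + 23^2/3 + 29^2/3) - 3*15
     = 0.057143 * 808 - 45
     = 1.171429.
Step 4: Ties present; correction factor C = 1 - 18/(14^3 - 14) = 0.993407. Corrected H = 1.171429 / 0.993407 = 1.179204.
Step 5: Under H0, H ~ chi^2(3); p-value = 0.757996.
Step 6: alpha = 0.05. fail to reject H0.

H = 1.1792, df = 3, p = 0.757996, fail to reject H0.


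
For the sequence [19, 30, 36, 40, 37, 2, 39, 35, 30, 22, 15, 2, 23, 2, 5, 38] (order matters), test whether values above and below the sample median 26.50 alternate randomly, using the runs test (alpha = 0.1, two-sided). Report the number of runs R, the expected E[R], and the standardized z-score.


Step 1: Compute median = 26.50; label A = above, B = below.
Labels in order: BAAAABAAABBBBBBA  (n_A = 8, n_B = 8)
Step 2: Count runs R = 6.
Step 3: Under H0 (random ordering), E[R] = 2*n_A*n_B/(n_A+n_B) + 1 = 2*8*8/16 + 1 = 9.0000.
        Var[R] = 2*n_A*n_B*(2*n_A*n_B - n_A - n_B) / ((n_A+n_B)^2 * (n_A+n_B-1)) = 14336/3840 = 3.7333.
        SD[R] = 1.9322.
Step 4: Continuity-corrected z = (R + 0.5 - E[R]) / SD[R] = (6 + 0.5 - 9.0000) / 1.9322 = -1.2939.
Step 5: Two-sided p-value via normal approximation = 2*(1 - Phi(|z|)) = 0.195709.
Step 6: alpha = 0.1. fail to reject H0.

R = 6, z = -1.2939, p = 0.195709, fail to reject H0.


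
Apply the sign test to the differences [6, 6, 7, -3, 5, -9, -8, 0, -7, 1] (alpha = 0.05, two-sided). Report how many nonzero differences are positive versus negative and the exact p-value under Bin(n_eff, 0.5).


Step 1: Discard zero differences. Original n = 10; n_eff = number of nonzero differences = 9.
Nonzero differences (with sign): +6, +6, +7, -3, +5, -9, -8, -7, +1
Step 2: Count signs: positive = 5, negative = 4.
Step 3: Under H0: P(positive) = 0.5, so the number of positives S ~ Bin(9, 0.5).
Step 4: Two-sided exact p-value = sum of Bin(9,0.5) probabilities at or below the observed probability = 1.000000.
Step 5: alpha = 0.05. fail to reject H0.

n_eff = 9, pos = 5, neg = 4, p = 1.000000, fail to reject H0.


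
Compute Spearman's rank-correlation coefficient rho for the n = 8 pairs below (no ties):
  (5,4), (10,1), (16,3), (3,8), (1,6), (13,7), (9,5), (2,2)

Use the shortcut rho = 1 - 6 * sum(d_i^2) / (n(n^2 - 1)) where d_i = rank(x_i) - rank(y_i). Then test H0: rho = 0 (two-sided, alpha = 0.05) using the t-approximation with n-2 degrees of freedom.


Step 1: Rank x and y separately (midranks; no ties here).
rank(x): 5->4, 10->6, 16->8, 3->3, 1->1, 13->7, 9->5, 2->2
rank(y): 4->4, 1->1, 3->3, 8->8, 6->6, 7->7, 5->5, 2->2
Step 2: d_i = R_x(i) - R_y(i); compute d_i^2.
  (4-4)^2=0, (6-1)^2=25, (8-3)^2=25, (3-8)^2=25, (1-6)^2=25, (7-7)^2=0, (5-5)^2=0, (2-2)^2=0
sum(d^2) = 100.
Step 3: rho = 1 - 6*100 / (8*(8^2 - 1)) = 1 - 600/504 = -0.190476.
Step 4: Under H0, t = rho * sqrt((n-2)/(1-rho^2)) = -0.4753 ~ t(6).
Step 5: Two-sided p-value from the t-distribution with 6 df = 0.651401.
Step 6: alpha = 0.05. fail to reject H0.

rho = -0.1905, p = 0.651401, fail to reject H0 at alpha = 0.05.


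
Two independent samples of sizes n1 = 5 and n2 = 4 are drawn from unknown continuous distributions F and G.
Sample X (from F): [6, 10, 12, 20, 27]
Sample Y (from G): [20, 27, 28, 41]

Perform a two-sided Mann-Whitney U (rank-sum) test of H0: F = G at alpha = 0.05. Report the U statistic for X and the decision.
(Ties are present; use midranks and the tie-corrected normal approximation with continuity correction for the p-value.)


Step 1: Combine and sort all 9 observations; assign midranks.
sorted (value, group): (6,X), (10,X), (12,X), (20,X), (20,Y), (27,X), (27,Y), (28,Y), (41,Y)
ranks: 6->1, 10->2, 12->3, 20->4.5, 20->4.5, 27->6.5, 27->6.5, 28->8, 41->9
Step 2: Rank sum for X: R1 = 1 + 2 + 3 + 4.5 + 6.5 = 17.
Step 3: U_X = R1 - n1(n1+1)/2 = 17 - 5*6/2 = 17 - 15 = 2.
       U_Y = n1*n2 - U_X = 20 - 2 = 18.
Step 4: Ties are present, so use the tie-corrected normal approximation (with continuity correction) for the p-value.
Step 5: p-value = 0.063937; compare to alpha = 0.05. fail to reject H0.

U_X = 2, p = 0.063937, fail to reject H0 at alpha = 0.05.


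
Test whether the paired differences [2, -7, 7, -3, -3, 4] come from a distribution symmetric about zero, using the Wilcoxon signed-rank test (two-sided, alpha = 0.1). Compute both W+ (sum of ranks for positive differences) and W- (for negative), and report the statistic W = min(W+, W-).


Step 1: Drop any zero differences (none here) and take |d_i|.
|d| = [2, 7, 7, 3, 3, 4]
Step 2: Midrank |d_i| (ties get averaged ranks).
ranks: |2|->1, |7|->5.5, |7|->5.5, |3|->2.5, |3|->2.5, |4|->4
Step 3: Attach original signs; sum ranks with positive sign and with negative sign.
W+ = 1 + 5.5 + 4 = 10.5
W- = 5.5 + 2.5 + 2.5 = 10.5
(Check: W+ + W- = 21 should equal n(n+1)/2 = 21.)
Step 4: Test statistic W = min(W+, W-) = 10.5.
Step 5: Ties in |d|, so use the tie-corrected normal approximation.
        E[W] = n(n+1)/4 = 6*7/4 = 10.5.
        Tie groups: |d|=3 (t=2), |d|=7 (t=2); sum(t^3 - t) = 12.
        Var[W] = n(n+1)(2n+1)/24 - sum(t^3-t)/48 = 546/24 - 12/48 = 22.5.
        z = (W - E[W]) / sqrt(Var[W]) = (10.5 - 10.5) / 4.7434 = 0.0000.
        Two-sided p = 2*Phi(z) = 1.000000.
Step 6: alpha = 0.1. fail to reject H0.

W+ = 10.5, W- = 10.5, W = min = 10.5, p = 1.000000, fail to reject H0.


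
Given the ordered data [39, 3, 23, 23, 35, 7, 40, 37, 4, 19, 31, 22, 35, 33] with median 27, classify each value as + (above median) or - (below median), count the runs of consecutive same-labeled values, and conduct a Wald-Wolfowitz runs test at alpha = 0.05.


Step 1: Compute median = 27; label A = above, B = below.
Labels in order: ABBBABAABBABAA  (n_A = 7, n_B = 7)
Step 2: Count runs R = 9.
Step 3: Under H0 (random ordering), E[R] = 2*n_A*n_B/(n_A+n_B) + 1 = 2*7*7/14 + 1 = 8.0000.
        Var[R] = 2*n_A*n_B*(2*n_A*n_B - n_A - n_B) / ((n_A+n_B)^2 * (n_A+n_B-1)) = 8232/2548 = 3.2308.
        SD[R] = 1.7974.
Step 4: Continuity-corrected z = (R - 0.5 - E[R]) / SD[R] = (9 - 0.5 - 8.0000) / 1.7974 = 0.2782.
Step 5: Two-sided p-value via normal approximation = 2*(1 - Phi(|z|)) = 0.780879.
Step 6: alpha = 0.05. fail to reject H0.

R = 9, z = 0.2782, p = 0.780879, fail to reject H0.


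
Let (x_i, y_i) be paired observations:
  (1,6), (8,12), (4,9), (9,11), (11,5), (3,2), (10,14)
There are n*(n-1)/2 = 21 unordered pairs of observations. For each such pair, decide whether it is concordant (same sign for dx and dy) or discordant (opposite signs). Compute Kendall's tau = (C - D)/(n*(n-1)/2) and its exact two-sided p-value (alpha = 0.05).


Step 1: Enumerate the 21 unordered pairs (i,j) with i<j and classify each by sign(x_j-x_i) * sign(y_j-y_i).
  (1,2):dx=+7,dy=+6->C; (1,3):dx=+3,dy=+3->C; (1,4):dx=+8,dy=+5->C; (1,5):dx=+10,dy=-1->D
  (1,6):dx=+2,dy=-4->D; (1,7):dx=+9,dy=+8->C; (2,3):dx=-4,dy=-3->C; (2,4):dx=+1,dy=-1->D
  (2,5):dx=+3,dy=-7->D; (2,6):dx=-5,dy=-10->C; (2,7):dx=+2,dy=+2->C; (3,4):dx=+5,dy=+2->C
  (3,5):dx=+7,dy=-4->D; (3,6):dx=-1,dy=-7->C; (3,7):dx=+6,dy=+5->C; (4,5):dx=+2,dy=-6->D
  (4,6):dx=-6,dy=-9->C; (4,7):dx=+1,dy=+3->C; (5,6):dx=-8,dy=-3->C; (5,7):dx=-1,dy=+9->D
  (6,7):dx=+7,dy=+12->C
Step 2: C = 14, D = 7, total pairs = 21.
Step 3: tau = (C - D)/(n(n-1)/2) = (14 - 7)/21 = 0.333333.
Step 4: Exact two-sided p-value (enumerate n! = 5040 permutations of y under H0): p = 0.381349.
Step 5: alpha = 0.05. fail to reject H0.

tau_b = 0.3333 (C=14, D=7), p = 0.381349, fail to reject H0.


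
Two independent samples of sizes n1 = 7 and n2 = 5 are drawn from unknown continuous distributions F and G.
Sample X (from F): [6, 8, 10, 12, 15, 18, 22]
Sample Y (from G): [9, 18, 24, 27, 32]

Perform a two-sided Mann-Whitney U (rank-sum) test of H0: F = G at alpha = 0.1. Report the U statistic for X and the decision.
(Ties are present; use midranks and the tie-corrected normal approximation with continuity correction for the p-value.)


Step 1: Combine and sort all 12 observations; assign midranks.
sorted (value, group): (6,X), (8,X), (9,Y), (10,X), (12,X), (15,X), (18,X), (18,Y), (22,X), (24,Y), (27,Y), (32,Y)
ranks: 6->1, 8->2, 9->3, 10->4, 12->5, 15->6, 18->7.5, 18->7.5, 22->9, 24->10, 27->11, 32->12
Step 2: Rank sum for X: R1 = 1 + 2 + 4 + 5 + 6 + 7.5 + 9 = 34.5.
Step 3: U_X = R1 - n1(n1+1)/2 = 34.5 - 7*8/2 = 34.5 - 28 = 6.5.
       U_Y = n1*n2 - U_X = 35 - 6.5 = 28.5.
Step 4: Ties are present, so use the tie-corrected normal approximation (with continuity correction) for the p-value.
Step 5: p-value = 0.087602; compare to alpha = 0.1. reject H0.

U_X = 6.5, p = 0.087602, reject H0 at alpha = 0.1.


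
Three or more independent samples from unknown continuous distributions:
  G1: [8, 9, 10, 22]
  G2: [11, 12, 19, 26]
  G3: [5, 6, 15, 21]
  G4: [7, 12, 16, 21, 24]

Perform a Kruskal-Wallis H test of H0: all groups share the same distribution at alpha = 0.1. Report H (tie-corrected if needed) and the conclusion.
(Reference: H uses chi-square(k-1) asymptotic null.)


Step 1: Combine all N = 17 observations and assign midranks.
sorted (value, group, rank): (5,G3,1), (6,G3,2), (7,G4,3), (8,G1,4), (9,G1,5), (10,G1,6), (11,G2,7), (12,G2,8.5), (12,G4,8.5), (15,G3,10), (16,G4,11), (19,G2,12), (21,G3,13.5), (21,G4,13.5), (22,G1,15), (24,G4,16), (26,G2,17)
Step 2: Sum ranks within each group.
R_1 = 30 (n_1 = 4)
R_2 = 44.5 (n_2 = 4)
R_3 = 26.5 (n_3 = 4)
R_4 = 52 (n_4 = 5)
Step 3: H = 12/(N(N+1)) * sum(R_i^2/n_i) - 3(N+1)
     = 12/(17*18) * (30^2/4 + 44.5^2/4 + 26.5^2/4 + 52^2/5) - 3*18
     = 0.039216 * 1436.42 - 54
     = 2.330392.
Step 4: Ties present; correction factor C = 1 - 12/(17^3 - 17) = 0.997549. Corrected H = 2.330392 / 0.997549 = 2.336118.
Step 5: Under H0, H ~ chi^2(3); p-value = 0.505637.
Step 6: alpha = 0.1. fail to reject H0.

H = 2.3361, df = 3, p = 0.505637, fail to reject H0.


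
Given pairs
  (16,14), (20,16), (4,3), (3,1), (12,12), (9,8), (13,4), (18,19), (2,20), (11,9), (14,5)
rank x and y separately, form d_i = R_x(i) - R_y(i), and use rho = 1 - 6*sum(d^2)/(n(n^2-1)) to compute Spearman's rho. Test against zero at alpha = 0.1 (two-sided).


Step 1: Rank x and y separately (midranks; no ties here).
rank(x): 16->9, 20->11, 4->3, 3->2, 12->6, 9->4, 13->7, 18->10, 2->1, 11->5, 14->8
rank(y): 14->8, 16->9, 3->2, 1->1, 12->7, 8->5, 4->3, 19->10, 20->11, 9->6, 5->4
Step 2: d_i = R_x(i) - R_y(i); compute d_i^2.
  (9-8)^2=1, (11-9)^2=4, (3-2)^2=1, (2-1)^2=1, (6-7)^2=1, (4-5)^2=1, (7-3)^2=16, (10-10)^2=0, (1-11)^2=100, (5-6)^2=1, (8-4)^2=16
sum(d^2) = 142.
Step 3: rho = 1 - 6*142 / (11*(11^2 - 1)) = 1 - 852/1320 = 0.354545.
Step 4: Under H0, t = rho * sqrt((n-2)/(1-rho^2)) = 1.1375 ~ t(9).
Step 5: Two-sided p-value from the t-distribution with 9 df = 0.284693.
Step 6: alpha = 0.1. fail to reject H0.

rho = 0.3545, p = 0.284693, fail to reject H0 at alpha = 0.1.


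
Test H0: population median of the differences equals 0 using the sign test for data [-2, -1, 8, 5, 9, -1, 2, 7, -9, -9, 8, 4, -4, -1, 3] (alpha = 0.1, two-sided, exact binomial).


Step 1: Discard zero differences. Original n = 15; n_eff = number of nonzero differences = 15.
Nonzero differences (with sign): -2, -1, +8, +5, +9, -1, +2, +7, -9, -9, +8, +4, -4, -1, +3
Step 2: Count signs: positive = 8, negative = 7.
Step 3: Under H0: P(positive) = 0.5, so the number of positives S ~ Bin(15, 0.5).
Step 4: Two-sided exact p-value = sum of Bin(15,0.5) probabilities at or below the observed probability = 1.000000.
Step 5: alpha = 0.1. fail to reject H0.

n_eff = 15, pos = 8, neg = 7, p = 1.000000, fail to reject H0.


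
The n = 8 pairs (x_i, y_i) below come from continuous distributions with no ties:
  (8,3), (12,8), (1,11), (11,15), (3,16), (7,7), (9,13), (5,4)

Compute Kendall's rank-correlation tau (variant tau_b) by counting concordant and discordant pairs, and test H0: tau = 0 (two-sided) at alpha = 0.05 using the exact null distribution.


Step 1: Enumerate the 28 unordered pairs (i,j) with i<j and classify each by sign(x_j-x_i) * sign(y_j-y_i).
  (1,2):dx=+4,dy=+5->C; (1,3):dx=-7,dy=+8->D; (1,4):dx=+3,dy=+12->C; (1,5):dx=-5,dy=+13->D
  (1,6):dx=-1,dy=+4->D; (1,7):dx=+1,dy=+10->C; (1,8):dx=-3,dy=+1->D; (2,3):dx=-11,dy=+3->D
  (2,4):dx=-1,dy=+7->D; (2,5):dx=-9,dy=+8->D; (2,6):dx=-5,dy=-1->C; (2,7):dx=-3,dy=+5->D
  (2,8):dx=-7,dy=-4->C; (3,4):dx=+10,dy=+4->C; (3,5):dx=+2,dy=+5->C; (3,6):dx=+6,dy=-4->D
  (3,7):dx=+8,dy=+2->C; (3,8):dx=+4,dy=-7->D; (4,5):dx=-8,dy=+1->D; (4,6):dx=-4,dy=-8->C
  (4,7):dx=-2,dy=-2->C; (4,8):dx=-6,dy=-11->C; (5,6):dx=+4,dy=-9->D; (5,7):dx=+6,dy=-3->D
  (5,8):dx=+2,dy=-12->D; (6,7):dx=+2,dy=+6->C; (6,8):dx=-2,dy=-3->C; (7,8):dx=-4,dy=-9->C
Step 2: C = 14, D = 14, total pairs = 28.
Step 3: tau = (C - D)/(n(n-1)/2) = (14 - 14)/28 = 0.000000.
Step 4: Exact two-sided p-value (enumerate n! = 40320 permutations of y under H0): p = 1.000000.
Step 5: alpha = 0.05. fail to reject H0.

tau_b = 0.0000 (C=14, D=14), p = 1.000000, fail to reject H0.


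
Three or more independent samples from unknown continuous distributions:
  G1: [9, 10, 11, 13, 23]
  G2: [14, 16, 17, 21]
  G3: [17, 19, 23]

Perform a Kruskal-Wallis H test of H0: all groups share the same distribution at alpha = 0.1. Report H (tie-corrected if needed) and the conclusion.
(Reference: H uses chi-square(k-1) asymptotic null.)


Step 1: Combine all N = 12 observations and assign midranks.
sorted (value, group, rank): (9,G1,1), (10,G1,2), (11,G1,3), (13,G1,4), (14,G2,5), (16,G2,6), (17,G2,7.5), (17,G3,7.5), (19,G3,9), (21,G2,10), (23,G1,11.5), (23,G3,11.5)
Step 2: Sum ranks within each group.
R_1 = 21.5 (n_1 = 5)
R_2 = 28.5 (n_2 = 4)
R_3 = 28 (n_3 = 3)
Step 3: H = 12/(N(N+1)) * sum(R_i^2/n_i) - 3(N+1)
     = 12/(12*13) * (21.5^2/5 + 28.5^2/4 + 28^2/3) - 3*13
     = 0.076923 * 556.846 - 39
     = 3.834295.
Step 4: Ties present; correction factor C = 1 - 12/(12^3 - 12) = 0.993007. Corrected H = 3.834295 / 0.993007 = 3.861297.
Step 5: Under H0, H ~ chi^2(2); p-value = 0.145054.
Step 6: alpha = 0.1. fail to reject H0.

H = 3.8613, df = 2, p = 0.145054, fail to reject H0.


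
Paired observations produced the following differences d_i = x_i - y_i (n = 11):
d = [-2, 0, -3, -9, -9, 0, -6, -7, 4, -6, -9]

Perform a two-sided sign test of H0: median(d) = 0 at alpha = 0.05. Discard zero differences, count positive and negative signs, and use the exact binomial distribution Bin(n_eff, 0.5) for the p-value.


Step 1: Discard zero differences. Original n = 11; n_eff = number of nonzero differences = 9.
Nonzero differences (with sign): -2, -3, -9, -9, -6, -7, +4, -6, -9
Step 2: Count signs: positive = 1, negative = 8.
Step 3: Under H0: P(positive) = 0.5, so the number of positives S ~ Bin(9, 0.5).
Step 4: Two-sided exact p-value = sum of Bin(9,0.5) probabilities at or below the observed probability = 0.039062.
Step 5: alpha = 0.05. reject H0.

n_eff = 9, pos = 1, neg = 8, p = 0.039062, reject H0.


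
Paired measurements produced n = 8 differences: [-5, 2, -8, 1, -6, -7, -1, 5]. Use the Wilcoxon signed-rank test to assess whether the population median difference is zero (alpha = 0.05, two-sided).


Step 1: Drop any zero differences (none here) and take |d_i|.
|d| = [5, 2, 8, 1, 6, 7, 1, 5]
Step 2: Midrank |d_i| (ties get averaged ranks).
ranks: |5|->4.5, |2|->3, |8|->8, |1|->1.5, |6|->6, |7|->7, |1|->1.5, |5|->4.5
Step 3: Attach original signs; sum ranks with positive sign and with negative sign.
W+ = 3 + 1.5 + 4.5 = 9
W- = 4.5 + 8 + 6 + 7 + 1.5 = 27
(Check: W+ + W- = 36 should equal n(n+1)/2 = 36.)
Step 4: Test statistic W = min(W+, W-) = 9.
Step 5: Ties in |d|, so use the tie-corrected normal approximation.
        E[W] = n(n+1)/4 = 8*9/4 = 18.
        Tie groups: |d|=1 (t=2), |d|=5 (t=2); sum(t^3 - t) = 12.
        Var[W] = n(n+1)(2n+1)/24 - sum(t^3-t)/48 = 1224/24 - 12/48 = 50.75.
        z = (W - E[W]) / sqrt(Var[W]) = (9 - 18) / 7.1239 = -1.2634.
        Two-sided p = 2*Phi(z) = 0.206463.
Step 6: alpha = 0.05. fail to reject H0.

W+ = 9, W- = 27, W = min = 9, p = 0.206463, fail to reject H0.


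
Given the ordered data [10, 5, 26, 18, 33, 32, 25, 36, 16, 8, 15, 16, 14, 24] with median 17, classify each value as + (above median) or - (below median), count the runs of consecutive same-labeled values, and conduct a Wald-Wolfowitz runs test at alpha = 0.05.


Step 1: Compute median = 17; label A = above, B = below.
Labels in order: BBAAAAAABBBBBA  (n_A = 7, n_B = 7)
Step 2: Count runs R = 4.
Step 3: Under H0 (random ordering), E[R] = 2*n_A*n_B/(n_A+n_B) + 1 = 2*7*7/14 + 1 = 8.0000.
        Var[R] = 2*n_A*n_B*(2*n_A*n_B - n_A - n_B) / ((n_A+n_B)^2 * (n_A+n_B-1)) = 8232/2548 = 3.2308.
        SD[R] = 1.7974.
Step 4: Continuity-corrected z = (R + 0.5 - E[R]) / SD[R] = (4 + 0.5 - 8.0000) / 1.7974 = -1.9472.
Step 5: Two-sided p-value via normal approximation = 2*(1 - Phi(|z|)) = 0.051508.
Step 6: alpha = 0.05. fail to reject H0.

R = 4, z = -1.9472, p = 0.051508, fail to reject H0.


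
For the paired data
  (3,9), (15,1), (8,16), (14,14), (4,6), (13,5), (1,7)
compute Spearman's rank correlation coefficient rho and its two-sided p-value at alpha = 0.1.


Step 1: Rank x and y separately (midranks; no ties here).
rank(x): 3->2, 15->7, 8->4, 14->6, 4->3, 13->5, 1->1
rank(y): 9->5, 1->1, 16->7, 14->6, 6->3, 5->2, 7->4
Step 2: d_i = R_x(i) - R_y(i); compute d_i^2.
  (2-5)^2=9, (7-1)^2=36, (4-7)^2=9, (6-6)^2=0, (3-3)^2=0, (5-2)^2=9, (1-4)^2=9
sum(d^2) = 72.
Step 3: rho = 1 - 6*72 / (7*(7^2 - 1)) = 1 - 432/336 = -0.285714.
Step 4: Under H0, t = rho * sqrt((n-2)/(1-rho^2)) = -0.6667 ~ t(5).
Step 5: Two-sided p-value from the t-distribution with 5 df = 0.534509.
Step 6: alpha = 0.1. fail to reject H0.

rho = -0.2857, p = 0.534509, fail to reject H0 at alpha = 0.1.


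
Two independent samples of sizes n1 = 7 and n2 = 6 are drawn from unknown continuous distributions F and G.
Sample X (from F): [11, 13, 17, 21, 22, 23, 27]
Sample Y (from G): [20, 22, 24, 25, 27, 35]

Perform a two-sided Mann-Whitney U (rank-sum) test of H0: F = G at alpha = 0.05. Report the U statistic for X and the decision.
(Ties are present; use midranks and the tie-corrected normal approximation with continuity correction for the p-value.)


Step 1: Combine and sort all 13 observations; assign midranks.
sorted (value, group): (11,X), (13,X), (17,X), (20,Y), (21,X), (22,X), (22,Y), (23,X), (24,Y), (25,Y), (27,X), (27,Y), (35,Y)
ranks: 11->1, 13->2, 17->3, 20->4, 21->5, 22->6.5, 22->6.5, 23->8, 24->9, 25->10, 27->11.5, 27->11.5, 35->13
Step 2: Rank sum for X: R1 = 1 + 2 + 3 + 5 + 6.5 + 8 + 11.5 = 37.
Step 3: U_X = R1 - n1(n1+1)/2 = 37 - 7*8/2 = 37 - 28 = 9.
       U_Y = n1*n2 - U_X = 42 - 9 = 33.
Step 4: Ties are present, so use the tie-corrected normal approximation (with continuity correction) for the p-value.
Step 5: p-value = 0.099478; compare to alpha = 0.05. fail to reject H0.

U_X = 9, p = 0.099478, fail to reject H0 at alpha = 0.05.


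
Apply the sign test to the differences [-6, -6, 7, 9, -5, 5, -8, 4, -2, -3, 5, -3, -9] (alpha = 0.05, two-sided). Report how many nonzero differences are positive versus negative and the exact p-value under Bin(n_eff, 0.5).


Step 1: Discard zero differences. Original n = 13; n_eff = number of nonzero differences = 13.
Nonzero differences (with sign): -6, -6, +7, +9, -5, +5, -8, +4, -2, -3, +5, -3, -9
Step 2: Count signs: positive = 5, negative = 8.
Step 3: Under H0: P(positive) = 0.5, so the number of positives S ~ Bin(13, 0.5).
Step 4: Two-sided exact p-value = sum of Bin(13,0.5) probabilities at or below the observed probability = 0.581055.
Step 5: alpha = 0.05. fail to reject H0.

n_eff = 13, pos = 5, neg = 8, p = 0.581055, fail to reject H0.


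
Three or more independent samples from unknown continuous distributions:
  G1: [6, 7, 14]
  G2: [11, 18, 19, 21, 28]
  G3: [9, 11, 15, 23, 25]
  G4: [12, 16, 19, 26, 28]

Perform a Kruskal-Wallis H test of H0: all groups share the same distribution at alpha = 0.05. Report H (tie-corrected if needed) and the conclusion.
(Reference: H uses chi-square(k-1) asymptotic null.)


Step 1: Combine all N = 18 observations and assign midranks.
sorted (value, group, rank): (6,G1,1), (7,G1,2), (9,G3,3), (11,G2,4.5), (11,G3,4.5), (12,G4,6), (14,G1,7), (15,G3,8), (16,G4,9), (18,G2,10), (19,G2,11.5), (19,G4,11.5), (21,G2,13), (23,G3,14), (25,G3,15), (26,G4,16), (28,G2,17.5), (28,G4,17.5)
Step 2: Sum ranks within each group.
R_1 = 10 (n_1 = 3)
R_2 = 56.5 (n_2 = 5)
R_3 = 44.5 (n_3 = 5)
R_4 = 60 (n_4 = 5)
Step 3: H = 12/(N(N+1)) * sum(R_i^2/n_i) - 3(N+1)
     = 12/(18*19) * (10^2/3 + 56.5^2/5 + 44.5^2/5 + 60^2/5) - 3*19
     = 0.035088 * 1787.83 - 57
     = 5.730994.
Step 4: Ties present; correction factor C = 1 - 18/(18^3 - 18) = 0.996904. Corrected H = 5.730994 / 0.996904 = 5.748792.
Step 5: Under H0, H ~ chi^2(3); p-value = 0.124493.
Step 6: alpha = 0.05. fail to reject H0.

H = 5.7488, df = 3, p = 0.124493, fail to reject H0.


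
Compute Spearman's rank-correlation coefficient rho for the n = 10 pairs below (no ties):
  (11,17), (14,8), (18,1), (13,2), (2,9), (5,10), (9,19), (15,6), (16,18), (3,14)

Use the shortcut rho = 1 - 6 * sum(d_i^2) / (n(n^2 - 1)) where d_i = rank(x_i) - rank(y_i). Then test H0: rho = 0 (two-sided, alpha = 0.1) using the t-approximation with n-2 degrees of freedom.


Step 1: Rank x and y separately (midranks; no ties here).
rank(x): 11->5, 14->7, 18->10, 13->6, 2->1, 5->3, 9->4, 15->8, 16->9, 3->2
rank(y): 17->8, 8->4, 1->1, 2->2, 9->5, 10->6, 19->10, 6->3, 18->9, 14->7
Step 2: d_i = R_x(i) - R_y(i); compute d_i^2.
  (5-8)^2=9, (7-4)^2=9, (10-1)^2=81, (6-2)^2=16, (1-5)^2=16, (3-6)^2=9, (4-10)^2=36, (8-3)^2=25, (9-9)^2=0, (2-7)^2=25
sum(d^2) = 226.
Step 3: rho = 1 - 6*226 / (10*(10^2 - 1)) = 1 - 1356/990 = -0.369697.
Step 4: Under H0, t = rho * sqrt((n-2)/(1-rho^2)) = -1.1254 ~ t(8).
Step 5: Two-sided p-value from the t-distribution with 8 df = 0.293050.
Step 6: alpha = 0.1. fail to reject H0.

rho = -0.3697, p = 0.293050, fail to reject H0 at alpha = 0.1.


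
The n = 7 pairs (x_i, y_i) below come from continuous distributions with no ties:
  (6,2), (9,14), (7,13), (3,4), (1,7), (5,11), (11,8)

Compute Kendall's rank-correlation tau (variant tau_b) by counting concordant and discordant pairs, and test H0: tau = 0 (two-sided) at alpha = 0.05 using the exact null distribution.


Step 1: Enumerate the 21 unordered pairs (i,j) with i<j and classify each by sign(x_j-x_i) * sign(y_j-y_i).
  (1,2):dx=+3,dy=+12->C; (1,3):dx=+1,dy=+11->C; (1,4):dx=-3,dy=+2->D; (1,5):dx=-5,dy=+5->D
  (1,6):dx=-1,dy=+9->D; (1,7):dx=+5,dy=+6->C; (2,3):dx=-2,dy=-1->C; (2,4):dx=-6,dy=-10->C
  (2,5):dx=-8,dy=-7->C; (2,6):dx=-4,dy=-3->C; (2,7):dx=+2,dy=-6->D; (3,4):dx=-4,dy=-9->C
  (3,5):dx=-6,dy=-6->C; (3,6):dx=-2,dy=-2->C; (3,7):dx=+4,dy=-5->D; (4,5):dx=-2,dy=+3->D
  (4,6):dx=+2,dy=+7->C; (4,7):dx=+8,dy=+4->C; (5,6):dx=+4,dy=+4->C; (5,7):dx=+10,dy=+1->C
  (6,7):dx=+6,dy=-3->D
Step 2: C = 14, D = 7, total pairs = 21.
Step 3: tau = (C - D)/(n(n-1)/2) = (14 - 7)/21 = 0.333333.
Step 4: Exact two-sided p-value (enumerate n! = 5040 permutations of y under H0): p = 0.381349.
Step 5: alpha = 0.05. fail to reject H0.

tau_b = 0.3333 (C=14, D=7), p = 0.381349, fail to reject H0.


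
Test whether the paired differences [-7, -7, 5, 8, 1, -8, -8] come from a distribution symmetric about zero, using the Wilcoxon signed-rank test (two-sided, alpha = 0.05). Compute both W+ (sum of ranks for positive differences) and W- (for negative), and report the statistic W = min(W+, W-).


Step 1: Drop any zero differences (none here) and take |d_i|.
|d| = [7, 7, 5, 8, 1, 8, 8]
Step 2: Midrank |d_i| (ties get averaged ranks).
ranks: |7|->3.5, |7|->3.5, |5|->2, |8|->6, |1|->1, |8|->6, |8|->6
Step 3: Attach original signs; sum ranks with positive sign and with negative sign.
W+ = 2 + 6 + 1 = 9
W- = 3.5 + 3.5 + 6 + 6 = 19
(Check: W+ + W- = 28 should equal n(n+1)/2 = 28.)
Step 4: Test statistic W = min(W+, W-) = 9.
Step 5: Ties in |d|, so use the tie-corrected normal approximation.
        E[W] = n(n+1)/4 = 7*8/4 = 14.
        Tie groups: |d|=7 (t=2), |d|=8 (t=3); sum(t^3 - t) = 30.
        Var[W] = n(n+1)(2n+1)/24 - sum(t^3-t)/48 = 840/24 - 30/48 = 34.375.
        z = (W - E[W]) / sqrt(Var[W]) = (9 - 14) / 5.8630 = -0.8528.
        Two-sided p = 2*Phi(z) = 0.393769.
Step 6: alpha = 0.05. fail to reject H0.

W+ = 9, W- = 19, W = min = 9, p = 0.393769, fail to reject H0.


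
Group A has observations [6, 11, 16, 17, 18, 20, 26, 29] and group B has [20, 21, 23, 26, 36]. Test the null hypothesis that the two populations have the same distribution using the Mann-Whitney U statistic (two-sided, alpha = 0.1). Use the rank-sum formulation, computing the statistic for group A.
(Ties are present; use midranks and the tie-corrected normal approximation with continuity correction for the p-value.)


Step 1: Combine and sort all 13 observations; assign midranks.
sorted (value, group): (6,X), (11,X), (16,X), (17,X), (18,X), (20,X), (20,Y), (21,Y), (23,Y), (26,X), (26,Y), (29,X), (36,Y)
ranks: 6->1, 11->2, 16->3, 17->4, 18->5, 20->6.5, 20->6.5, 21->8, 23->9, 26->10.5, 26->10.5, 29->12, 36->13
Step 2: Rank sum for X: R1 = 1 + 2 + 3 + 4 + 5 + 6.5 + 10.5 + 12 = 44.
Step 3: U_X = R1 - n1(n1+1)/2 = 44 - 8*9/2 = 44 - 36 = 8.
       U_Y = n1*n2 - U_X = 40 - 8 = 32.
Step 4: Ties are present, so use the tie-corrected normal approximation (with continuity correction) for the p-value.
Step 5: p-value = 0.091397; compare to alpha = 0.1. reject H0.

U_X = 8, p = 0.091397, reject H0 at alpha = 0.1.


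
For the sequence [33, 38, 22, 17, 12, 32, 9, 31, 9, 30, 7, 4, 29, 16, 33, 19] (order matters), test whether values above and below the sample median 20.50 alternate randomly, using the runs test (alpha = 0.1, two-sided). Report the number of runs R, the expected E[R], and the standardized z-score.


Step 1: Compute median = 20.50; label A = above, B = below.
Labels in order: AAABBABABABBABAB  (n_A = 8, n_B = 8)
Step 2: Count runs R = 12.
Step 3: Under H0 (random ordering), E[R] = 2*n_A*n_B/(n_A+n_B) + 1 = 2*8*8/16 + 1 = 9.0000.
        Var[R] = 2*n_A*n_B*(2*n_A*n_B - n_A - n_B) / ((n_A+n_B)^2 * (n_A+n_B-1)) = 14336/3840 = 3.7333.
        SD[R] = 1.9322.
Step 4: Continuity-corrected z = (R - 0.5 - E[R]) / SD[R] = (12 - 0.5 - 9.0000) / 1.9322 = 1.2939.
Step 5: Two-sided p-value via normal approximation = 2*(1 - Phi(|z|)) = 0.195709.
Step 6: alpha = 0.1. fail to reject H0.

R = 12, z = 1.2939, p = 0.195709, fail to reject H0.


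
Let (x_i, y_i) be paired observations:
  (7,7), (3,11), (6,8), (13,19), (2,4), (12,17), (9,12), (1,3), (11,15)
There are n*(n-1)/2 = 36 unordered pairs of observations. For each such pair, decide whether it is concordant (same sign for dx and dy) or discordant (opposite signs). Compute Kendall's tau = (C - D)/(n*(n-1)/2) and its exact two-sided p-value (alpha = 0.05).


Step 1: Enumerate the 36 unordered pairs (i,j) with i<j and classify each by sign(x_j-x_i) * sign(y_j-y_i).
  (1,2):dx=-4,dy=+4->D; (1,3):dx=-1,dy=+1->D; (1,4):dx=+6,dy=+12->C; (1,5):dx=-5,dy=-3->C
  (1,6):dx=+5,dy=+10->C; (1,7):dx=+2,dy=+5->C; (1,8):dx=-6,dy=-4->C; (1,9):dx=+4,dy=+8->C
  (2,3):dx=+3,dy=-3->D; (2,4):dx=+10,dy=+8->C; (2,5):dx=-1,dy=-7->C; (2,6):dx=+9,dy=+6->C
  (2,7):dx=+6,dy=+1->C; (2,8):dx=-2,dy=-8->C; (2,9):dx=+8,dy=+4->C; (3,4):dx=+7,dy=+11->C
  (3,5):dx=-4,dy=-4->C; (3,6):dx=+6,dy=+9->C; (3,7):dx=+3,dy=+4->C; (3,8):dx=-5,dy=-5->C
  (3,9):dx=+5,dy=+7->C; (4,5):dx=-11,dy=-15->C; (4,6):dx=-1,dy=-2->C; (4,7):dx=-4,dy=-7->C
  (4,8):dx=-12,dy=-16->C; (4,9):dx=-2,dy=-4->C; (5,6):dx=+10,dy=+13->C; (5,7):dx=+7,dy=+8->C
  (5,8):dx=-1,dy=-1->C; (5,9):dx=+9,dy=+11->C; (6,7):dx=-3,dy=-5->C; (6,8):dx=-11,dy=-14->C
  (6,9):dx=-1,dy=-2->C; (7,8):dx=-8,dy=-9->C; (7,9):dx=+2,dy=+3->C; (8,9):dx=+10,dy=+12->C
Step 2: C = 33, D = 3, total pairs = 36.
Step 3: tau = (C - D)/(n(n-1)/2) = (33 - 3)/36 = 0.833333.
Step 4: Exact two-sided p-value (enumerate n! = 362880 permutations of y under H0): p = 0.000854.
Step 5: alpha = 0.05. reject H0.

tau_b = 0.8333 (C=33, D=3), p = 0.000854, reject H0.
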